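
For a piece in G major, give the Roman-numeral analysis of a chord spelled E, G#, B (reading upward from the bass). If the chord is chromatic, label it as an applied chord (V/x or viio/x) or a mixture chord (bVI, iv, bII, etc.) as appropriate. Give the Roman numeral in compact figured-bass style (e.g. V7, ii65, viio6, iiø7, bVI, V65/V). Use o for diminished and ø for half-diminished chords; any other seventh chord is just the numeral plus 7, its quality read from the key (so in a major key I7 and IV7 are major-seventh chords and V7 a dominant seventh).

V/ii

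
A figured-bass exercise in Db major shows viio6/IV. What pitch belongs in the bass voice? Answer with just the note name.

Ab

The applied chord viio6/IV is rooted on F: F-Ab-Cb.
The figure 6 means first inversion — the third is in the bass.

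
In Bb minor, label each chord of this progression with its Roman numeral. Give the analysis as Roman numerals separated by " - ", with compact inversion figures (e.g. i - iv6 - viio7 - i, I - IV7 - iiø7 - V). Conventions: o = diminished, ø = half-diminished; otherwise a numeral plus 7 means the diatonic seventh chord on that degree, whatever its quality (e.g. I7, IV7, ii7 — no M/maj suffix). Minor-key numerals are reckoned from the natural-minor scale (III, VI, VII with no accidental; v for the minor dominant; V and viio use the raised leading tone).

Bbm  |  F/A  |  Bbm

i - V6 - i

Bbm: minor triad on Bb = scale degree 1 → i.
F/A: root F is the dominant; major triad there is V6.
Bbm: minor triad on Bb = scale degree 1 → i.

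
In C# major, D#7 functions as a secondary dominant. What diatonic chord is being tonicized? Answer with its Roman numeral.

V

The chord is a dominant seventh chord on D#.
A dominant resolves down a perfect fifth: D# → G#. In C# major, G# is scale degree 5, i.e. V.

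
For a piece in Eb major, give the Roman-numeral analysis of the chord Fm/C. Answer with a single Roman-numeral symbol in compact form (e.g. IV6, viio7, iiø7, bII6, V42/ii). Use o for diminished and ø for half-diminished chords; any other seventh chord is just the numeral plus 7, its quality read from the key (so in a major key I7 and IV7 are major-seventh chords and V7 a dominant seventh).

ii64

The pitches F-Ab-C form a minor triad rooted on F.
In Eb major, F is the supertonic; the diatonic minor triad there is ii.
With C in the bass the chord is in second inversion, so the figured bass is 64.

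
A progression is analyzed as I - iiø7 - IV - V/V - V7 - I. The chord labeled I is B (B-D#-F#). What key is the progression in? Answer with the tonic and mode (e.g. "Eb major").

The anchor chord is a major triad on B, labeled I.
If B is scale degree 1 and the mode makes that degree carry a major triad, the tonic is B and the mode is major.

B major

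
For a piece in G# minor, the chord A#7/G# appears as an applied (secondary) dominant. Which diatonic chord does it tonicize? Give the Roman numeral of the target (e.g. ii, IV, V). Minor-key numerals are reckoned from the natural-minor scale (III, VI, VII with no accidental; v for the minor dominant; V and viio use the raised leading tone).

The chord is a dominant seventh chord on A#.
A dominant resolves down a perfect fifth: A# → D#. In G# minor, D# is scale degree 5, i.e. V.

V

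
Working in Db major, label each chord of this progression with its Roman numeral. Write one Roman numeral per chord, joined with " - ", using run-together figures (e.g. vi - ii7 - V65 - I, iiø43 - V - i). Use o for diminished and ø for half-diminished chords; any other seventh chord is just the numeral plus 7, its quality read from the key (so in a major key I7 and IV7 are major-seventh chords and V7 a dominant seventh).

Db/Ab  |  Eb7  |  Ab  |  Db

Db/Ab: major triad on Db = scale degree 1 → I64.
Eb7: a dominant seventh chord on Eb, the applied dominant of V → V7/V.
Ab has root Ab, degree 5 in Db major, so V.
Db: root Db is the tonic; major triad there is I.

I64 - V7/V - V - I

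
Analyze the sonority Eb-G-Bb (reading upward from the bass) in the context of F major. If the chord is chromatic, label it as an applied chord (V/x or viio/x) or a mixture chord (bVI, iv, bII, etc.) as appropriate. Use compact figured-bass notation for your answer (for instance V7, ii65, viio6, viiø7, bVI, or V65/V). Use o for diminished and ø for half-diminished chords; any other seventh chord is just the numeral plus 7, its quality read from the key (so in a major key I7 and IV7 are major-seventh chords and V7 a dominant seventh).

bVII

The pitches Eb-G-Bb form a major triad rooted on Eb.
Eb is the lowered seventh degree of F major (diatonic 7 would be E). This is a major triad on the lowered seventh degree (the subtonic), borrowed from the parallel minor.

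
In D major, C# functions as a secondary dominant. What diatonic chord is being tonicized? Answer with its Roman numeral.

iii

The chord is a major triad on C#.
A dominant resolves down a perfect fifth: C# → F#. In D major, F# is scale degree 3, i.e. iii.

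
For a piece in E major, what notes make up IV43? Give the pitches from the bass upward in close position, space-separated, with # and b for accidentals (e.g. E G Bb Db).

E G# A C#

In E major, the subdominant is A, and the diatonic chord built there is a major seventh chord.
That chord is spelled A-C#-E-G#.
The figured bass 43 indicates second inversion, placing the fifth (E) in the bass: E-G#-A-C#.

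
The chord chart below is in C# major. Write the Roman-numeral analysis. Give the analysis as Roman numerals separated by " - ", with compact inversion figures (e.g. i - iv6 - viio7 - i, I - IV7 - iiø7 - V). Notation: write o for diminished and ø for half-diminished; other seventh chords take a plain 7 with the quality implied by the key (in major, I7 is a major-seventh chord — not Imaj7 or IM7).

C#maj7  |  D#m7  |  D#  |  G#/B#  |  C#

I7 - ii7 - V/V - V6 - I

C#maj7: major seventh chord on C# = scale degree 1 → I7.
D#m7: root D# is the supertonic; minor seventh chord there is ii7.
D#: chromatic; D# is V of V, so V/V.
G#/B#: root G# is the dominant; major triad there is V6.
C#: major triad on C# = scale degree 1 → I.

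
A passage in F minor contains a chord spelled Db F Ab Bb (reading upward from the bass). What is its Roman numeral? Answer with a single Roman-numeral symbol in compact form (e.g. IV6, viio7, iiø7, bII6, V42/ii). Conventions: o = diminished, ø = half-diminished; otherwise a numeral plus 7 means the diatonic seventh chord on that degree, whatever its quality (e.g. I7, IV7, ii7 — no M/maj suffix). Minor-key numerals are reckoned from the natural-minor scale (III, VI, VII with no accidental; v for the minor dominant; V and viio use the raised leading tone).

iv65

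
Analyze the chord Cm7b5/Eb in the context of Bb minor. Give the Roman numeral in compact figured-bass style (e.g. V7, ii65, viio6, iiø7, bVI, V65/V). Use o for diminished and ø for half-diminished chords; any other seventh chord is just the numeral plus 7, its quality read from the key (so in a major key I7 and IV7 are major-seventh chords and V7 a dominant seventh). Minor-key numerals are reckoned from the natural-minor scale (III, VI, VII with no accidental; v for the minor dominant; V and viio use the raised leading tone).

iiø65

The pitches C-Eb-Gb-Bb form a half-diminished seventh chord rooted on C.
C is scale degree 2 in Bb minor, and a half-diminished seventh chord on that degree is written iiø7.
With Eb in the bass the chord is in first inversion, so the figured bass is 65.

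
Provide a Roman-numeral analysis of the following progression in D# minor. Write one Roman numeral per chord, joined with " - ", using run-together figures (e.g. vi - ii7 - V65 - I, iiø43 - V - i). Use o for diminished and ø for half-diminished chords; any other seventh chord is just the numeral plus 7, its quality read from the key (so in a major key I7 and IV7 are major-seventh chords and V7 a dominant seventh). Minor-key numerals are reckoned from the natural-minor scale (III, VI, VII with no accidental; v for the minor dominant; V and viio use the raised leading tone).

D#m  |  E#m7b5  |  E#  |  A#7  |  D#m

i - iiø7 - V/V - V7 - i

D#m has root D#, degree 1 in D# minor, so i.
E#m7b5: root E# is the supertonic; half-diminished seventh chord there is iiø7.
E#: a major triad on E#, the applied dominant of V → V/V.
A#7: dominant seventh chord on A# = scale degree 5 → V7.
D#m has root D#, degree 1 in D# minor, so i.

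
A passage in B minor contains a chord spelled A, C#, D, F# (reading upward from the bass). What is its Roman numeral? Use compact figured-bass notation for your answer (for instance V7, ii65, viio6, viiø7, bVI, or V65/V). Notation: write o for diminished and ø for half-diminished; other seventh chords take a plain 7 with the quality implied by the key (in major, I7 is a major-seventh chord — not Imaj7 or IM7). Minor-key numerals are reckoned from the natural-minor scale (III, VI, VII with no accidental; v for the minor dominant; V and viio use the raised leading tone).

Stacked in thirds the chord is D-F#-A-C#: a major seventh chord on D.
D is scale degree 3 in B minor, and a major seventh chord on that degree is written III7.
With A in the bass the chord is in second inversion, so the figured bass is 43.

III43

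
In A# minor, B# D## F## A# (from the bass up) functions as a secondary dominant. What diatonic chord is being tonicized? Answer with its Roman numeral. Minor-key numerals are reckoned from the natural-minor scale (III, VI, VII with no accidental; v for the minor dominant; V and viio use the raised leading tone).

V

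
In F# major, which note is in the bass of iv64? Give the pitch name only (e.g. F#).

F#

iv in F# major has root B; the chord is B-D-F#.
The figure 64 means second inversion — the fifth is in the bass.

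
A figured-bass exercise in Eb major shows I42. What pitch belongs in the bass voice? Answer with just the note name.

D

I in Eb major has root Eb; the chord is Eb-G-Bb-D.
The figure 42 means third inversion — the seventh is in the bass.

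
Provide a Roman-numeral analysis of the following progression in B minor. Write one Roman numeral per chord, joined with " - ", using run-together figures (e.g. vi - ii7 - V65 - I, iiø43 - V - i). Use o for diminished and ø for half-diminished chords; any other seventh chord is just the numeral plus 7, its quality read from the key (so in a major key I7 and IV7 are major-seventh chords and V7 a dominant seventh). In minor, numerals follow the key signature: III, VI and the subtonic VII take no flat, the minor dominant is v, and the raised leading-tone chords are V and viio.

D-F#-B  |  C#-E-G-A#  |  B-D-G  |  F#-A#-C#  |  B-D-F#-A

i6 - viio65 - VI6 - V - i7

D-F#-B: root B is the tonic; minor triad there is i6.
C#-E-G-A# has root A#, degree 7 in B minor, so viio65.
B-D-G has root G, degree 6 in B minor, so VI6.
F#-A#-C# has root F#, degree 5 in B minor, so V.
B-D-F#-A: root B is the tonic; minor seventh chord there is i7.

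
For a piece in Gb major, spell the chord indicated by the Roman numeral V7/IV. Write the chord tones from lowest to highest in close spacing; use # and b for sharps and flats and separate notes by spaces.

Gb Bb Db Fb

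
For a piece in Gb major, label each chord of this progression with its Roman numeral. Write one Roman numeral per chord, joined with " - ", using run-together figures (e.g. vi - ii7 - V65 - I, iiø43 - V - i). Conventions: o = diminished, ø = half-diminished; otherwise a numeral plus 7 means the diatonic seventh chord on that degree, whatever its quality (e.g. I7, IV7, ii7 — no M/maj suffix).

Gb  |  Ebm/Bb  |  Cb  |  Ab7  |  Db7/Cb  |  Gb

I - vi64 - IV - V7/V - V42 - I

Gb: major triad on Gb = scale degree 1 → I.
Ebm/Bb: root Eb is the submediant; minor triad there is vi64.
Cb has root Cb, degree 4 in Gb major, so IV.
Ab7 is the secondary dominant of V (dominant seventh chord on Ab): V7/V.
Db7/Cb has root Db, degree 5 in Gb major, so V42.
Gb: root Gb is the tonic; major triad there is I.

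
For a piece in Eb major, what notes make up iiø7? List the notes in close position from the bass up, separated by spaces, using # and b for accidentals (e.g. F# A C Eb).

Scale degree 2 in Eb major is F; here the chord built on it is altered to a half-diminished seventh chord. iiø7 is the half-diminished supertonic seventh, borrowed from the parallel minor.
So the chord is F-Ab-Cb-Eb, a half-diminished seventh chord.

F Ab Cb Eb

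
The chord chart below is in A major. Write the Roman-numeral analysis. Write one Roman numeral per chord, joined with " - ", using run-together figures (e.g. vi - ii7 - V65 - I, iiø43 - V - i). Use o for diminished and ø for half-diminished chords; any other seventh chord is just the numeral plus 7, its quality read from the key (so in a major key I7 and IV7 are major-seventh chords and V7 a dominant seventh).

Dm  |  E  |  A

iv - V - I

Dm is non-diatonic — iv, a mixture chord from A minor.
E: root E is the dominant; major triad there is V.
A: root A is the tonic; major triad there is I.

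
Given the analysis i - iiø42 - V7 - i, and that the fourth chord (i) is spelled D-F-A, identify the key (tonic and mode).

The anchor chord is a minor triad on D, labeled i.
If D is scale degree 1 and the mode makes that degree carry a minor triad, the tonic is D and the mode is minor.

D minor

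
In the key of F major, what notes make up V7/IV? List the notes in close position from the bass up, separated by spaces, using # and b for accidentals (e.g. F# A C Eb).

F A C Eb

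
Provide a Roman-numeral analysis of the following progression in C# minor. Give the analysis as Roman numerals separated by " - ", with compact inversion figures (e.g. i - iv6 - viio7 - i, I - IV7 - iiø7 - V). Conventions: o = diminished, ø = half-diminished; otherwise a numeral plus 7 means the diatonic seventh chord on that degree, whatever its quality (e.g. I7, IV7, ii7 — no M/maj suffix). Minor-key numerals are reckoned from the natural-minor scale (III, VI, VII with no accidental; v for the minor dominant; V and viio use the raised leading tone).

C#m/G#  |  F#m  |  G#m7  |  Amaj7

i64 - iv - v7 - VI7

C#m/G#: root C# is the tonic; minor triad there is i64.
F#m: minor triad on F# = scale degree 4 → iv.
G#m7: root G# is the dominant; minor seventh chord there is v7.
Amaj7: major seventh chord on A = scale degree 6 → VI7.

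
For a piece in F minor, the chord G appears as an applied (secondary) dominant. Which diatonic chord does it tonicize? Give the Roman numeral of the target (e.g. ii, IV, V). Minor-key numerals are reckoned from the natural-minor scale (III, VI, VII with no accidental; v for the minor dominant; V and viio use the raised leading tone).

The chord is a major triad on G.
A dominant resolves down a perfect fifth: G → C. In F minor, C is scale degree 5, i.e. V.

V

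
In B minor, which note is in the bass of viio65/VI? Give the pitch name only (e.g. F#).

A

The applied chord viio65/VI is rooted on F#: F#-A-C-Eb.
The figure 65 means first inversion — the third is in the bass.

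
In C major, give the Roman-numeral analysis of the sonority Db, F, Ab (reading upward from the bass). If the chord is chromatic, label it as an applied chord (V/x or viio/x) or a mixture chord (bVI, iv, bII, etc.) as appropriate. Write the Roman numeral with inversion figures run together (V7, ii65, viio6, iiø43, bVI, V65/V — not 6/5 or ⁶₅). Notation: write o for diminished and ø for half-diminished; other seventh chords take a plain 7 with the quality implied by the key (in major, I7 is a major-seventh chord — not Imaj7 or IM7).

bII

Stacked in thirds the chord is Db-F-Ab: a major triad on Db.
Db is the lowered second degree of C major (diatonic 2 would be D). This is the Neapolitan chord — a major triad on the lowered second degree.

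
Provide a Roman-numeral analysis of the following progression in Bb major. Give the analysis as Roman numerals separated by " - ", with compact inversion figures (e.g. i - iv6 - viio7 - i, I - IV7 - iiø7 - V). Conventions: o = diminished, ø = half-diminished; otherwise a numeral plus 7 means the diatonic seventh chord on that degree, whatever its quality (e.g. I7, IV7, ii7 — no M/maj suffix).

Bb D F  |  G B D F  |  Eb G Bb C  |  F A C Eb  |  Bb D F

I - V7/ii - ii65 - V7 - I

Bb-D-F: major triad on Bb = scale degree 1 → I.
G-B-D-F: a dominant seventh chord on G, the applied dominant of ii → V7/ii.
Eb-G-Bb-C: root C is the supertonic; minor seventh chord there is ii65.
F-A-C-Eb has root F, degree 5 in Bb major, so V7.
Bb-D-F: root Bb is the tonic; major triad there is I.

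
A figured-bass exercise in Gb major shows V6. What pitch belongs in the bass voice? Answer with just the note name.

V in Gb major has root Db; the chord is Db-F-Ab.
The figure 6 means first inversion — the third is in the bass.

F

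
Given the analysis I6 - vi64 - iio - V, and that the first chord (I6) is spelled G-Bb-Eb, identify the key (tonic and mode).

Eb major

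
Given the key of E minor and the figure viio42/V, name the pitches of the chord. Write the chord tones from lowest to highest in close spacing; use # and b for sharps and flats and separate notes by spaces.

G A# C# E

The slash marks an applied leading-tone chord: viio of V. In E minor, V is B, so the leading tone to it is A#, a half step below.
Building a fully diminished seventh chord on A# gives A#-C#-E-G.
With the 42 figure the chord is in third inversion; from the bass G upward in close position it reads G-A#-C#-E.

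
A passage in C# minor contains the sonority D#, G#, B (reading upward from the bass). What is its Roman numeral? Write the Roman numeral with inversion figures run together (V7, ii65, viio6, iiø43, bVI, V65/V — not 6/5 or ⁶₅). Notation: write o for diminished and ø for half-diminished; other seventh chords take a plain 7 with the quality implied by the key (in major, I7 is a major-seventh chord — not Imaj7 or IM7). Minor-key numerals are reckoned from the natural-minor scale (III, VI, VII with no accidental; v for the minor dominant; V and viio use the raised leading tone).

The pitches G#-B-D# form a minor triad rooted on G#.
In C# minor, G# is the dominant; the diatonic minor triad there is v.
With D# in the bass the chord is in second inversion, so the figured bass is 64.

v64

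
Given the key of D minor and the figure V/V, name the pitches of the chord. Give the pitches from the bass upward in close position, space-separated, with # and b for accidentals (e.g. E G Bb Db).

E G# B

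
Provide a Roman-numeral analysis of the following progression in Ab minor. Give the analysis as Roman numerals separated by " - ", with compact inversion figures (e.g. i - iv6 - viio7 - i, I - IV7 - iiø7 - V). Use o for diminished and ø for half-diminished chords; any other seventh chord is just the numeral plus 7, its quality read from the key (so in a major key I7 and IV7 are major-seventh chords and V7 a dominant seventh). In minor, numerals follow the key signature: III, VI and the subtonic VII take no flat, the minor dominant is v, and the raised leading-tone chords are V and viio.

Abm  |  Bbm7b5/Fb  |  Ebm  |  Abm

Abm: minor triad on Ab = scale degree 1 → i.
Bbm7b5/Fb: half-diminished seventh chord on Bb = scale degree 2 → iiø43.
Ebm: root Eb is the dominant; minor triad there is v.
Abm: root Ab is the tonic; minor triad there is i.

i - iiø43 - v - i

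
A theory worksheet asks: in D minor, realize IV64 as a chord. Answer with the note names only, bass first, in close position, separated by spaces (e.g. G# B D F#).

D G B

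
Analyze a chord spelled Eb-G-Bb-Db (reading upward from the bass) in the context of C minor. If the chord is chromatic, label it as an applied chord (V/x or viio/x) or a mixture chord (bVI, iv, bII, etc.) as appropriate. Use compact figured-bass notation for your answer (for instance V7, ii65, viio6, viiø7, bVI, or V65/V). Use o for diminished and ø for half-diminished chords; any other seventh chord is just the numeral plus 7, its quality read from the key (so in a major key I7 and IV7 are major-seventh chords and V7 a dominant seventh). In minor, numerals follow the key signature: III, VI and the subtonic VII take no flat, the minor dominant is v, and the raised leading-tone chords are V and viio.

V7/VI

The pitches Eb-G-Bb-Db form a dominant seventh chord rooted on Eb.
Eb is not a diatonic chord root with this quality in C minor, but it lies a perfect fifth above Ab (VI), so the chord functions as an applied dominant of VI.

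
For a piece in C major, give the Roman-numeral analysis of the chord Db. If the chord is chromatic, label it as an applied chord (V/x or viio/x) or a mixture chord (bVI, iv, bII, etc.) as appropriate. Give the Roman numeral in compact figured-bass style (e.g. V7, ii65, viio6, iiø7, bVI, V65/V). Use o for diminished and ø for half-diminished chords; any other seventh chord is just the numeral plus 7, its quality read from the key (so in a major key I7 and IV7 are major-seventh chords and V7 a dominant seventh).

bII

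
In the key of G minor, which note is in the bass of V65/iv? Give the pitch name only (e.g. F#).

B

The applied chord V65/iv is rooted on G: G-B-D-F.
The figure 65 means first inversion — the third is in the bass.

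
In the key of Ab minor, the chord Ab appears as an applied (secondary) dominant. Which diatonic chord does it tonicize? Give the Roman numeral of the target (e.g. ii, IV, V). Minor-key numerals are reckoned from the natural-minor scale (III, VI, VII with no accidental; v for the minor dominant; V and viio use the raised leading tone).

iv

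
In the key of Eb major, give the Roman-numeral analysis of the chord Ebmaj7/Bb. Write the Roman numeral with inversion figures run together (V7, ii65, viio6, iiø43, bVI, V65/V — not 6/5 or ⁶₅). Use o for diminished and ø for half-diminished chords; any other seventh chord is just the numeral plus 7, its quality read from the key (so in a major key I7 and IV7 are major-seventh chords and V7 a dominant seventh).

I43

The pitches Eb-G-Bb-D form a major seventh chord rooted on Eb.
In Eb major, Eb is the tonic; the diatonic major seventh chord there is I7.
With Bb in the bass the chord is in second inversion, so the figured bass is 43.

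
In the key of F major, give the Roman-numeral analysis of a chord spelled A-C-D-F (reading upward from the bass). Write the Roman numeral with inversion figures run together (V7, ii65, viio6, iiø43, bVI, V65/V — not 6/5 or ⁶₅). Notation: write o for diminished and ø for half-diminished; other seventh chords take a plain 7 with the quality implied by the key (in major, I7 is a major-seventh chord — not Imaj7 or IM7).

Stacked in thirds the chord is D-F-A-C: a minor seventh chord on D.
In F major, D is the submediant; the diatonic minor seventh chord there is vi7.
With A in the bass the chord is in second inversion, so the figured bass is 43.

vi43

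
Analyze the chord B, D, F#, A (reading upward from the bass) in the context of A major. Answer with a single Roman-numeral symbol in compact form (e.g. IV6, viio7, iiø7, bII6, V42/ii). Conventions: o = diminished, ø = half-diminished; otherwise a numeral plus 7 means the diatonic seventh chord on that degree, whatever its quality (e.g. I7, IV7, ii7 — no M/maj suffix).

ii7

The pitches B-D-F#-A form a minor seventh chord rooted on B.
In A major, B is the supertonic; the diatonic minor seventh chord there is ii7.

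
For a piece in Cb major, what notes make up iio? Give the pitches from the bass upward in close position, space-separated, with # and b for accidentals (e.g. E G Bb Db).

Db Fb Abb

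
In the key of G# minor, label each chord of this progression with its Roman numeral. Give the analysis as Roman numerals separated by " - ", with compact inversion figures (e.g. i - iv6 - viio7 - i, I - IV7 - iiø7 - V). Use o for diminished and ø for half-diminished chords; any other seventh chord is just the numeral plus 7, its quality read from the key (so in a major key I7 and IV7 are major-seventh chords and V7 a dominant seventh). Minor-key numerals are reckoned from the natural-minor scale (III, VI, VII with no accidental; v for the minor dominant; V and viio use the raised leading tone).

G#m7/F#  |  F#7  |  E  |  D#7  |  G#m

i42 - VII7 - VI - V7 - i

G#m7/F#: root G# is the tonic; minor seventh chord there is i42.
F#7: root F# is the subtonic; dominant seventh chord there is VII7.
E: root E is the submediant; major triad there is VI.
D#7: dominant seventh chord on D# = scale degree 5 → V7.
G#m: root G# is the tonic; minor triad there is i.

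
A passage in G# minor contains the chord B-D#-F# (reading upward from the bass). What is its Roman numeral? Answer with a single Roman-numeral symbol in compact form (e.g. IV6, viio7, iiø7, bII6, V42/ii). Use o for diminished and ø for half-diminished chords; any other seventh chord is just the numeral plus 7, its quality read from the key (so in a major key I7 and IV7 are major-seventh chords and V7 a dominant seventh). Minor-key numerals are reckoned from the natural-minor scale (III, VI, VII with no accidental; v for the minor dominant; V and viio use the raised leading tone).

III

Stacked in thirds the chord is B-D#-F#: a major triad on B.
B is scale degree 3 in G# minor, and a major triad on that degree is written III.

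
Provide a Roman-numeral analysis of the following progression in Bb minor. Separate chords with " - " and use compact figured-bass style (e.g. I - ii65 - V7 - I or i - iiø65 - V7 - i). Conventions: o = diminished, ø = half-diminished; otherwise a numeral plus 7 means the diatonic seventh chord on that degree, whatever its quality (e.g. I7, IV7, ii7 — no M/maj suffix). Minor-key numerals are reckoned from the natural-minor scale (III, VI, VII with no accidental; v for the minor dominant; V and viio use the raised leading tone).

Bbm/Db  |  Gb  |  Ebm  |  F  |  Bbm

i6 - VI - iv - V - i

Bbm/Db: root Bb is the tonic; minor triad there is i6.
Gb: root Gb is the submediant; major triad there is VI.
Ebm: minor triad on Eb = scale degree 4 → iv.
F: major triad on F = scale degree 5 → V.
Bbm: root Bb is the tonic; minor triad there is i.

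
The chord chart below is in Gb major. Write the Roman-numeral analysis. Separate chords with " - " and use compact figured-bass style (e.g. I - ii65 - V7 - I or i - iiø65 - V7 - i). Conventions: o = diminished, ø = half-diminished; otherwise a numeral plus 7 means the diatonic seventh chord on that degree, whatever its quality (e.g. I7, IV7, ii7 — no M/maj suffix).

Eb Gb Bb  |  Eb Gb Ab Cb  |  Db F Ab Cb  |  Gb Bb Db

vi - ii43 - V7 - I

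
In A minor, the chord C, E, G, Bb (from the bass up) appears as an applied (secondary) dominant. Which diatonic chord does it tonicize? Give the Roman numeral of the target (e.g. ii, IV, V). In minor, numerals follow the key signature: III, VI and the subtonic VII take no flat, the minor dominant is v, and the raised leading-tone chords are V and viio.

The chord is a dominant seventh chord on C.
A dominant resolves down a perfect fifth: C → F. In A minor, F is scale degree 6, i.e. VI.

VI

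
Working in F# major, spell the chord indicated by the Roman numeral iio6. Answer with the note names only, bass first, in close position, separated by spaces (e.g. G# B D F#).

Scale degree 2 in F# major is G#; here the chord built on it is altered to a diminished triad. iio6 is the diminished supertonic triad, borrowed from the parallel minor.
So the chord is G#-B-D.
With the 6 figure the chord is in first inversion; from the bass B upward in close position it reads B-D-G#.

B D G#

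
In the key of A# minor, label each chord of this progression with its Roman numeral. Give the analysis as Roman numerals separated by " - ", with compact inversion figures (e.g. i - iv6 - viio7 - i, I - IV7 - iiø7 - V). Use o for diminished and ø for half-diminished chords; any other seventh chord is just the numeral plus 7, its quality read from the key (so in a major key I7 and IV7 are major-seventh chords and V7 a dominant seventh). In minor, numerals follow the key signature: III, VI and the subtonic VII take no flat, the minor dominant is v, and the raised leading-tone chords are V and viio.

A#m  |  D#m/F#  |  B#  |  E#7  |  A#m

i - iv6 - V/V - V7 - i

A#m has root A#, degree 1 in A# minor, so i.
D#m/F#: minor triad on D# = scale degree 4 → iv6.
B#: a major triad on B#, the applied dominant of V → V/V.
E#7: root E# is the dominant; dominant seventh chord there is V7.
A#m has root A#, degree 1 in A# minor, so i.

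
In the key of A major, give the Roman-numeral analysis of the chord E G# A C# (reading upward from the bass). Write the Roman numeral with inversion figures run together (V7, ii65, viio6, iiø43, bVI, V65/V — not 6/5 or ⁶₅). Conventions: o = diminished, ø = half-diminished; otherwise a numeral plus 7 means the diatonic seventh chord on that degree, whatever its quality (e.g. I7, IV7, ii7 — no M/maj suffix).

The pitches A-C#-E-G# form a major seventh chord rooted on A.
A is scale degree 1 in A major, and a major seventh chord on that degree is written I7.
With E in the bass the chord is in second inversion, so the figured bass is 43.

I43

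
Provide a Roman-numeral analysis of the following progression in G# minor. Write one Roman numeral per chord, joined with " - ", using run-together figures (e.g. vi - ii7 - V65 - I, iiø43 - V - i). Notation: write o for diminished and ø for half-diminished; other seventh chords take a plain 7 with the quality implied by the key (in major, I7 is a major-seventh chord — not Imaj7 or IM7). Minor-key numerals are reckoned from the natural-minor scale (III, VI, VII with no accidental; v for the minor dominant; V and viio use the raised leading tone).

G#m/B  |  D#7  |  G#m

i6 - V7 - i

G#m/B: minor triad on G# = scale degree 1 → i6.
D#7 has root D#, degree 5 in G# minor, so V7.
G#m: minor triad on G# = scale degree 1 → i.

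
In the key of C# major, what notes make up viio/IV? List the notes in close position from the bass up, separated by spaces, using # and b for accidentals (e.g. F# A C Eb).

The slash marks an applied leading-tone chord: viio of IV. In C# major, IV is F#, so the leading tone to it is E#, a half step below.
Building a diminished triad on E# gives E#-G#-B.

E# G# B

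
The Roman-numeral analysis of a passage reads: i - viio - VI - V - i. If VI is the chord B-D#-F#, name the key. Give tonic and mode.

D# minor

The anchor chord is a major triad on B, labeled VI.
If B is scale degree 6 and the mode makes that degree carry a major triad, the tonic is D# and the mode is minor.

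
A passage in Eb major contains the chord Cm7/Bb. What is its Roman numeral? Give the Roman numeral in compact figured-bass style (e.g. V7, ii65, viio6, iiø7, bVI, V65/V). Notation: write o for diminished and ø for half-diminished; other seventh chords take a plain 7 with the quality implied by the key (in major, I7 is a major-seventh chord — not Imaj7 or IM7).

vi42

The pitches C-Eb-G-Bb form a minor seventh chord rooted on C.
C is scale degree 6 in Eb major, and a minor seventh chord on that degree is written vi7.
With Bb in the bass the chord is in third inversion, so the figured bass is 42.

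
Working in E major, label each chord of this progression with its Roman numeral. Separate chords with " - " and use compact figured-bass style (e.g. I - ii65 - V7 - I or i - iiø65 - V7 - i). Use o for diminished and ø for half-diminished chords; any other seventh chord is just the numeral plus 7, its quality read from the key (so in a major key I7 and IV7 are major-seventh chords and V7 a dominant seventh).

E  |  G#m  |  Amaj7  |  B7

I - iii - IV7 - V7

E has root E, degree 1 in E major, so I.
G#m: minor triad on G# = scale degree 3 → iii.
Amaj7: major seventh chord on A = scale degree 4 → IV7.
B7: root B is the dominant; dominant seventh chord there is V7.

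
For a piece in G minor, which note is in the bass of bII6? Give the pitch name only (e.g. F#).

C

bII in G minor has root Ab; the chord is Ab-C-Eb.
The figure 6 means first inversion — the third is in the bass.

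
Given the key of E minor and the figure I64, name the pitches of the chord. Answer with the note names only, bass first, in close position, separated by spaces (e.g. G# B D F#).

I64 is the major tonic (Picardy third), borrowed from the parallel major. In E minor that root is E.
So the chord is E-G#-B.
With the 64 figure the chord is in second inversion; from the bass B upward in close position it reads B-E-G#.

B E G#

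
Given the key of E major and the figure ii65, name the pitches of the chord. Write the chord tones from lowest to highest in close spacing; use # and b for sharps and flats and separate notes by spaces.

A C# E F#

In E major, scale degree 2 is F#, and the diatonic chord built there is a minor seventh chord.
That chord is spelled F#-A-C#-E.
With the 65 figure the chord is in first inversion; from the bass A upward in close position it reads A-C#-E-F#.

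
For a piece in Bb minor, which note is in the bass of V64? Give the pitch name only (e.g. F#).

V in Bb minor has root F; the chord is F-A-C.
The figure 64 means second inversion — the fifth is in the bass.

C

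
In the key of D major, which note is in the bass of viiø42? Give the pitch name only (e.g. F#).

B

viiø in D major has root C#; the chord is C#-E-G-B.
The figure 42 means third inversion — the seventh is in the bass.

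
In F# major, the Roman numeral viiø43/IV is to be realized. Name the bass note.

E

The applied chord viiø43/IV is rooted on A#: A#-C#-E-G#.
The figure 43 means second inversion — the fifth is in the bass.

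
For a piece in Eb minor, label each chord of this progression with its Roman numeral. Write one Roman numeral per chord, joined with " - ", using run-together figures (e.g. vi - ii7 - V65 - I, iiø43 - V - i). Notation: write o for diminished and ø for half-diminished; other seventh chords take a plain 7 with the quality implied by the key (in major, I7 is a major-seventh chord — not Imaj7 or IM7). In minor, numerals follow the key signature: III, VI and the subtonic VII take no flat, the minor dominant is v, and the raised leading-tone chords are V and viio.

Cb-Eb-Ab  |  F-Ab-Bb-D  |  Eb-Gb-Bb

Cb-Eb-Ab: minor triad on Ab = scale degree 4 → iv6.
F-Ab-Bb-D: dominant seventh chord on Bb = scale degree 5 → V43.
Eb-Gb-Bb: root Eb is the tonic; minor triad there is i.

iv6 - V43 - i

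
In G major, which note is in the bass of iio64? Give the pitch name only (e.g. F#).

iio in G major has root A; the chord is A-C-Eb.
The figure 64 means second inversion — the fifth is in the bass.

Eb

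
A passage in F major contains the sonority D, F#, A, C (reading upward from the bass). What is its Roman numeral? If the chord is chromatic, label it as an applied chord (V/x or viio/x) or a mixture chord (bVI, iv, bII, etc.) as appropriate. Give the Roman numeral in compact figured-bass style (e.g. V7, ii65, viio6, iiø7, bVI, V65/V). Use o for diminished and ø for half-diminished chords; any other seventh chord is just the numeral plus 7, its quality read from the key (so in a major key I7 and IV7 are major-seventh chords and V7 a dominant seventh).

V7/ii

The pitches D-F#-A-C form a dominant seventh chord rooted on D.
D is not a diatonic chord root with this quality in F major, but it lies a perfect fifth above G (ii), so the chord functions as an applied dominant of ii.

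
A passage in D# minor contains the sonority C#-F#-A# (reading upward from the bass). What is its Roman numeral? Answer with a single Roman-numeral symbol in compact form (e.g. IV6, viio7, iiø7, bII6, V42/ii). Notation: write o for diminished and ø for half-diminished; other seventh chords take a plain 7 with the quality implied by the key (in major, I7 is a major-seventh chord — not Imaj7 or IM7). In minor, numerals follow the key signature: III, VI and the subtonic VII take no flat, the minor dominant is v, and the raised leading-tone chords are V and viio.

III64

Stacked in thirds the chord is F#-A#-C#: a major triad on F#.
In D# minor, F# is the mediant; the diatonic major triad there is III.
With C# in the bass the chord is in second inversion, so the figured bass is 64.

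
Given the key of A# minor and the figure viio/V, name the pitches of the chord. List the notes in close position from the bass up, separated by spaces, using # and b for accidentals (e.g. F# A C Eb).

viio/V is a secondary leading-tone chord. The target V is E# in A# minor; the applied chord is rooted a semitone below, on D##.
Building a diminished triad on D## gives D##-F##-A#.

D## F## A#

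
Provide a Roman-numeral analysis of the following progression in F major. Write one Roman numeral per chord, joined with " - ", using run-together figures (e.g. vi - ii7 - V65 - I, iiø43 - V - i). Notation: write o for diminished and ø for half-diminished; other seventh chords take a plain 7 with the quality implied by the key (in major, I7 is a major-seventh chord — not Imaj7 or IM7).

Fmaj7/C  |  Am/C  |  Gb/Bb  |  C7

I43 - iii6 - bII6 - V7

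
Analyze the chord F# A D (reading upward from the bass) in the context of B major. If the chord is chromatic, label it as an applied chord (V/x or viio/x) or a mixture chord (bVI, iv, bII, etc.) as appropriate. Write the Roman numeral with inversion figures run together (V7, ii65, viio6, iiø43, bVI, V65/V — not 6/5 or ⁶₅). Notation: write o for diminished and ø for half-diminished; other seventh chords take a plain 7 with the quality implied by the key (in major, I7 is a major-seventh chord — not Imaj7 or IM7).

bIII6

The pitches D-F#-A form a major triad rooted on D.
D is the lowered third degree of B major (diatonic 3 would be D#). This is a major triad on the lowered third degree, borrowed from the parallel minor.
With F# in the bass the chord is in first inversion, so the figured bass is 6.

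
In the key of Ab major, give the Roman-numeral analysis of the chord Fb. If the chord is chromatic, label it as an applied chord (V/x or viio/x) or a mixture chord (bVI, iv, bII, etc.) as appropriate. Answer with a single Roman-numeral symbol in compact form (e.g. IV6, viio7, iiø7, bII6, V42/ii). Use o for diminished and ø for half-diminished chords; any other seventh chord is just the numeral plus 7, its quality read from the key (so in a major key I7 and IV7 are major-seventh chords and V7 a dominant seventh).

bVI

The pitches Fb-Ab-Cb form a major triad rooted on Fb.
Fb is the lowered sixth degree of Ab major (diatonic 6 would be F). This is a major triad on the lowered sixth degree, borrowed from the parallel minor.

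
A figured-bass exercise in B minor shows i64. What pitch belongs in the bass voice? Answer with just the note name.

F#

i in B minor has root B; the chord is B-D-F#.
The figure 64 means second inversion — the fifth is in the bass.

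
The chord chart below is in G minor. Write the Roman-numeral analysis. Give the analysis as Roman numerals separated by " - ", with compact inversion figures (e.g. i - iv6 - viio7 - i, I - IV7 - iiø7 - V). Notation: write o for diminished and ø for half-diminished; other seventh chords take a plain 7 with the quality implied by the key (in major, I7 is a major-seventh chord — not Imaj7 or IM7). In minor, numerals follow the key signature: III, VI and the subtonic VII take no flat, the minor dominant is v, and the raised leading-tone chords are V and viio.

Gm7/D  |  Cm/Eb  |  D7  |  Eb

i43 - iv6 - V7 - VI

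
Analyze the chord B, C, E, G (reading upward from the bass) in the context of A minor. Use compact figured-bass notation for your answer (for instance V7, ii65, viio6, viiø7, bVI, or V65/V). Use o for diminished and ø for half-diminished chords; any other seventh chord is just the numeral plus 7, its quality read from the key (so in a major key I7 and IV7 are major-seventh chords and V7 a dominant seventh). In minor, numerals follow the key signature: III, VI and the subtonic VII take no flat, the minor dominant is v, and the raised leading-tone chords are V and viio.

III42

The pitches C-E-G-B form a major seventh chord rooted on C.
C is scale degree 3 in A minor, and a major seventh chord on that degree is written III7.
With B in the bass the chord is in third inversion, so the figured bass is 42.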